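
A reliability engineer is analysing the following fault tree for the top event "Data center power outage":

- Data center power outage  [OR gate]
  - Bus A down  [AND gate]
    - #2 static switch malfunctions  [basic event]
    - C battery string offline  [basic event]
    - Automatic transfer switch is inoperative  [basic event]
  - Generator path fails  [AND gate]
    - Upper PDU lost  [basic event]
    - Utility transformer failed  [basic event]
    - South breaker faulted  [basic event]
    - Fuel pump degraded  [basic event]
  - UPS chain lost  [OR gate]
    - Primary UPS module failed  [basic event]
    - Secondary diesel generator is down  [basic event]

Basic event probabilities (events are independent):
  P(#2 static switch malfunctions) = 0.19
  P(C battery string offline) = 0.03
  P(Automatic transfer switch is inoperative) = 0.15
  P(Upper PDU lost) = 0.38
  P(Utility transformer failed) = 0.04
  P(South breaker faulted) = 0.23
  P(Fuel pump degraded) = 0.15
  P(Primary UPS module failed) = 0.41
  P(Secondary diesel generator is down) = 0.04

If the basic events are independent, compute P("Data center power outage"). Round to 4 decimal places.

P(Bus A down) [AND] = 0.19 × 0.03 × 0.15 = 0.000855
P(Generator path fails) [AND] = 0.38 × 0.04 × 0.23 × 0.15 = 0.000524
P(UPS chain lost) [OR] = 1 − (1−0.41) × (1−0.04) = 0.433600
P(Data center power outage) [OR] = 1 − (1−0.000855) × (1−0.000524) × (1−0.433600) = 0.434381
Rounded to 4 decimal places: P(Data center power outage) ≈ 0.4344.

0.4344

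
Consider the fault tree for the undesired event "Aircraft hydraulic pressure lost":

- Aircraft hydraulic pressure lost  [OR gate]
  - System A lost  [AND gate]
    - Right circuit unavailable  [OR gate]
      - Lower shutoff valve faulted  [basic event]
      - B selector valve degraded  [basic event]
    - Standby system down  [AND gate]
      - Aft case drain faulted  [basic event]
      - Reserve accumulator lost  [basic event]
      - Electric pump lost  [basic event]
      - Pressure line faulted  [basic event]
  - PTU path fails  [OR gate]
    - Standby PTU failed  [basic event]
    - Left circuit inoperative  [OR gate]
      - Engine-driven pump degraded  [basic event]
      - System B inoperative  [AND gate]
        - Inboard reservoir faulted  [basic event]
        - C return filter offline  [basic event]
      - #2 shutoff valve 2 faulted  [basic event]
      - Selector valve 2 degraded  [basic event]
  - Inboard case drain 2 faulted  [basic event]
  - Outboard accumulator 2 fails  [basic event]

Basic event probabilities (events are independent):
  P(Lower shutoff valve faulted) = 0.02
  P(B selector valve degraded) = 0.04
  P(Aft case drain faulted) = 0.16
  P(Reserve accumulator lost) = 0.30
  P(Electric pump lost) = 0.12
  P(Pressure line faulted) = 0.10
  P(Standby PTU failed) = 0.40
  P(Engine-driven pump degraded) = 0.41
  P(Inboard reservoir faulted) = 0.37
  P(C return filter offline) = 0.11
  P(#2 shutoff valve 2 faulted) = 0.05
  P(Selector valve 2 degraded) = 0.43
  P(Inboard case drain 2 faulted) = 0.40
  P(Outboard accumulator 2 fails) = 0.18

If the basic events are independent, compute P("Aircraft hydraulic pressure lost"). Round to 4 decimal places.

0.9095

P(Right circuit unavailable) [OR] = 1 − (1−0.02) × (1−0.04) = 0.059200
P(Standby system down) [AND] = 0.16 × 0.30 × 0.12 × 0.10 = 0.000576
P(System A lost) [AND] = 0.059200 × 0.000576 = 0.000034
P(System B inoperative) [AND] = 0.37 × 0.11 = 0.040700
P(Left circuit inoperative) [OR] = 1 − (1−0.41) × (1−0.040700) × (1−0.05) × (1−0.43) = 0.693518
P(PTU path fails) [OR] = 1 − (1−0.40) × (1−0.693518) = 0.816111
P(Aircraft hydraulic pressure lost) [OR] = 1 − (1−0.000034) × (1−0.816111) × (1−0.40) × (1−0.18) = 0.909530
Rounded to 4 decimal places: P(Aircraft hydraulic pressure lost) ≈ 0.9095.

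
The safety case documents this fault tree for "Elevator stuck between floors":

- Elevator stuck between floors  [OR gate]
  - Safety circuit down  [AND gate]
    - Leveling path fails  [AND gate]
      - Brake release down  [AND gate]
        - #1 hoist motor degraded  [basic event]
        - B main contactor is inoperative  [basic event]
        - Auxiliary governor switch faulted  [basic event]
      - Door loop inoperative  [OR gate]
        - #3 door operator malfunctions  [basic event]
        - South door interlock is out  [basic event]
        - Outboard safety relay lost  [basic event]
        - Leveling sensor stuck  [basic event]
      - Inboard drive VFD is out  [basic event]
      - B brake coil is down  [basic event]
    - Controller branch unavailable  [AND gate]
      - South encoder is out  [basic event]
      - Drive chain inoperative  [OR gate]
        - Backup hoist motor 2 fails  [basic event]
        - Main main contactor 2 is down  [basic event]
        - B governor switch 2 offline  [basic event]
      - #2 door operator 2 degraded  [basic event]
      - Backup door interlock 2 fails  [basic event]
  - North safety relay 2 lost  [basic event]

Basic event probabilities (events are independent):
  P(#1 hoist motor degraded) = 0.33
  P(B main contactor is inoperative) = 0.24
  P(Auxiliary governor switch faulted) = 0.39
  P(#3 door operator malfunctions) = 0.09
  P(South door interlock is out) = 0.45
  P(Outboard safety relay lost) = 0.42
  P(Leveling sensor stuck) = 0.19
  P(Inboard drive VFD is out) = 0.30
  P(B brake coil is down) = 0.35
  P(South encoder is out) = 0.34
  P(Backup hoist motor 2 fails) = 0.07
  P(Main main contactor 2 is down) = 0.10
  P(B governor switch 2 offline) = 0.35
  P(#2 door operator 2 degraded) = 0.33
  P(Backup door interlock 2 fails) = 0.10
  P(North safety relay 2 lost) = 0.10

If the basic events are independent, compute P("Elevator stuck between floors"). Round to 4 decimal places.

0.1000

P(Brake release down) [AND] = 0.33 × 0.24 × 0.39 = 0.030888
P(Door loop inoperative) [OR] = 1 − (1−0.09) × (1−0.45) × (1−0.42) × (1−0.19) = 0.764865
P(Leveling path fails) [AND] = 0.030888 × 0.764865 × 0.30 × 0.35 = 0.002481
P(Drive chain inoperative) [OR] = 1 − (1−0.07) × (1−0.10) × (1−0.35) = 0.455950
P(Controller branch unavailable) [AND] = 0.34 × 0.455950 × 0.33 × 0.10 = 0.005116
P(Safety circuit down) [AND] = 0.002481 × 0.005116 = 0.000013
P(Elevator stuck between floors) [OR] = 1 − (1−0.000013) × (1−0.10) = 0.100012
Rounded to 4 decimal places: P(Elevator stuck between floors) ≈ 0.1000.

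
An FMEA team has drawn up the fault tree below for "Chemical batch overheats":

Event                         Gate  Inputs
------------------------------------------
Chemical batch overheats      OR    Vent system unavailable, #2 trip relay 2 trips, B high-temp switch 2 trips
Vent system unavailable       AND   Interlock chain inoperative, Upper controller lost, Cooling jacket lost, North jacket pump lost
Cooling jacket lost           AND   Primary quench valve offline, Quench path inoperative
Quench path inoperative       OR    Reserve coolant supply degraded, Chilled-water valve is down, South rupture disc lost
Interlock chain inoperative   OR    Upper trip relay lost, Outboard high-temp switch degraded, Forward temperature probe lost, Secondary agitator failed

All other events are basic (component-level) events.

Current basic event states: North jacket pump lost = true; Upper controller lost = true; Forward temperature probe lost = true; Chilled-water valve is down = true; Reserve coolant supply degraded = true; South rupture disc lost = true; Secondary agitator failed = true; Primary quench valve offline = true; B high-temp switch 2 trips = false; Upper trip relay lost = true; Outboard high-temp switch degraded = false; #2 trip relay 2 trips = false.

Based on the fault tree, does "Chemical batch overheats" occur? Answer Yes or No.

Yes

Interlock chain inoperative [OR]: Upper trip relay lost=occurs, Outboard high-temp switch degraded=not, Forward temperature probe lost=occurs, Secondary agitator failed=occurs → at least one input occurs → occurs.
Quench path inoperative [OR]: Reserve coolant supply degraded=occurs, Chilled-water valve is down=occurs, South rupture disc lost=occurs → at least one input occurs → occurs.
Cooling jacket lost [AND]: Primary quench valve offline=occurs, Quench path inoperative=occurs → all inputs occur → occurs.
Vent system unavailable [AND]: Interlock chain inoperative=occurs, Upper controller lost=occurs, Cooling jacket lost=occurs, North jacket pump lost=occurs → all inputs occur → occurs.
Chemical batch overheats [OR]: Vent system unavailable=occurs, #2 trip relay 2 trips=not, B high-temp switch 2 trips=not → at least one input occurs → occurs.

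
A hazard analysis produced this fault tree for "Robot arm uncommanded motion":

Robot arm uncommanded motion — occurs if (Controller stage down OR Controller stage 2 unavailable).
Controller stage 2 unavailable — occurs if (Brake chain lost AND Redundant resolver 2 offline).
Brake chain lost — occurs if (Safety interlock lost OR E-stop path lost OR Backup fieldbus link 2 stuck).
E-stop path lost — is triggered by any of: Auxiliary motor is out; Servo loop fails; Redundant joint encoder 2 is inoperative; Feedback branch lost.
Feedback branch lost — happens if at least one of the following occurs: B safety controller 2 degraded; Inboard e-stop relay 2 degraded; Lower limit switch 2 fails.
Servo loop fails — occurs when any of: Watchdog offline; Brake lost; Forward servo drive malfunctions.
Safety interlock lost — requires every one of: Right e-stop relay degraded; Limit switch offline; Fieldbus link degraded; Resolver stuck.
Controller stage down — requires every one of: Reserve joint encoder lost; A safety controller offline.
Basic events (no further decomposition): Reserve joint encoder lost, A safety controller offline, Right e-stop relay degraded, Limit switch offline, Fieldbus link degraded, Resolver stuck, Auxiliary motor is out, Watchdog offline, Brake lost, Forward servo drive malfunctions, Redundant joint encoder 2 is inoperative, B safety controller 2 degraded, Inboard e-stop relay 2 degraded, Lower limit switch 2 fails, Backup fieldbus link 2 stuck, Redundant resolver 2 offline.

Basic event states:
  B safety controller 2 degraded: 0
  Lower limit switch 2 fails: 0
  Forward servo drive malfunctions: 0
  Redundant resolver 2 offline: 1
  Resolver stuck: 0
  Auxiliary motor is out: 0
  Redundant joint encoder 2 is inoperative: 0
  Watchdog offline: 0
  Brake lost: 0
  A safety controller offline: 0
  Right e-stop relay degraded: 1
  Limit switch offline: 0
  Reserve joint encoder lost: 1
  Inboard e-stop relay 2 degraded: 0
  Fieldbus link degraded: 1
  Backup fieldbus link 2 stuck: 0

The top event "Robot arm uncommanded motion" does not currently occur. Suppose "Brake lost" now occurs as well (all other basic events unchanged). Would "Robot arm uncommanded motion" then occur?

Yes

Counterfactual: set "Brake lost" to occurred.
Controller stage down [AND]: Reserve joint encoder lost=occurs, A safety controller offline=not → not all inputs occur → does not occur.
Safety interlock lost [AND]: Right e-stop relay degraded=occurs, Limit switch offline=not, Fieldbus link degraded=occurs, Resolver stuck=not → not all inputs occur → does not occur.
Servo loop fails [OR]: Watchdog offline=not, Brake lost=occurs, Forward servo drive malfunctions=not → at least one input occurs → occurs.
Feedback branch lost [OR]: B safety controller 2 degraded=not, Inboard e-stop relay 2 degraded=not, Lower limit switch 2 fails=not → no input occurs → does not occur.
E-stop path lost [OR]: Auxiliary motor is out=not, Servo loop fails=occurs, Redundant joint encoder 2 is inoperative=not, Feedback branch lost=not → at least one input occurs → occurs.
Brake chain lost [OR]: Safety interlock lost=not, E-stop path lost=occurs, Backup fieldbus link 2 stuck=not → at least one input occurs → occurs.
Controller stage 2 unavailable [AND]: Brake chain lost=occurs, Redundant resolver 2 offline=occurs → all inputs occur → occurs.
Robot arm uncommanded motion [OR]: Controller stage down=not, Controller stage 2 unavailable=occurs → at least one input occurs → occurs.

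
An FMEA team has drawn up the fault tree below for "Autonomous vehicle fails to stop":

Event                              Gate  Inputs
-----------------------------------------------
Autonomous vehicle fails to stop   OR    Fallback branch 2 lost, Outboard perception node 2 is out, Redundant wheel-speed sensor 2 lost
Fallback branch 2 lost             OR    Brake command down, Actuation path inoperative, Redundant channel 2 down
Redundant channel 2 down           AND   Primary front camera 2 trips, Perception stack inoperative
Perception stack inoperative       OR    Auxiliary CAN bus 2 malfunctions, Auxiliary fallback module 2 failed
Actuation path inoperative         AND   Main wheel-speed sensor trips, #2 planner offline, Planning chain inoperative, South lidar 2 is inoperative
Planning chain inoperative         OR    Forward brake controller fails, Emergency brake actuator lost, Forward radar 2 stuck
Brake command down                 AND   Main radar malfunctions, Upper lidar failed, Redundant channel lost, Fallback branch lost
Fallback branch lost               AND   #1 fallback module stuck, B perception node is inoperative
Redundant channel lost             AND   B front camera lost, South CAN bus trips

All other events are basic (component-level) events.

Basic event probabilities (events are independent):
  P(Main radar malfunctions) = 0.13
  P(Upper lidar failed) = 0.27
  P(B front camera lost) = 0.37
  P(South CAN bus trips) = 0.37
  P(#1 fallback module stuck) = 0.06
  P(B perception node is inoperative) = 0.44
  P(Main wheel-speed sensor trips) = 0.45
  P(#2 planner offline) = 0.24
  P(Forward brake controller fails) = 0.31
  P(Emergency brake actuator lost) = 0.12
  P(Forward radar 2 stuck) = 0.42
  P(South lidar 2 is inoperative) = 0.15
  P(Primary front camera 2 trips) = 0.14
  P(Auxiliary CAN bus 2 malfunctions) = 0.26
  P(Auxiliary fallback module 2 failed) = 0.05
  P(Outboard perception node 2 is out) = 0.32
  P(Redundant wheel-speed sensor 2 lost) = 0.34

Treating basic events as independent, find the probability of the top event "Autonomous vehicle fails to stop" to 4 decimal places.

P(Redundant channel lost) [AND] = 0.37 × 0.37 = 0.136900
P(Fallback branch lost) [AND] = 0.06 × 0.44 = 0.026400
P(Brake command down) [AND] = 0.13 × 0.27 × 0.136900 × 0.026400 = 0.000127
P(Planning chain inoperative) [OR] = 1 − (1−0.31) × (1−0.12) × (1−0.42) = 0.647824
P(Actuation path inoperative) [AND] = 0.45 × 0.24 × 0.647824 × 0.15 = 0.010495
P(Perception stack inoperative) [OR] = 1 − (1−0.26) × (1−0.05) = 0.297000
P(Redundant channel 2 down) [AND] = 0.14 × 0.297000 = 0.041580
P(Fallback branch 2 lost) [OR] = 1 − (1−0.000127) × (1−0.010495) × (1−0.041580) = 0.051759
P(Autonomous vehicle fails to stop) [OR] = 1 − (1−0.051759) × (1−0.32) × (1−0.34) = 0.574429
Rounded to 4 decimal places: P(Autonomous vehicle fails to stop) ≈ 0.5744.

0.5744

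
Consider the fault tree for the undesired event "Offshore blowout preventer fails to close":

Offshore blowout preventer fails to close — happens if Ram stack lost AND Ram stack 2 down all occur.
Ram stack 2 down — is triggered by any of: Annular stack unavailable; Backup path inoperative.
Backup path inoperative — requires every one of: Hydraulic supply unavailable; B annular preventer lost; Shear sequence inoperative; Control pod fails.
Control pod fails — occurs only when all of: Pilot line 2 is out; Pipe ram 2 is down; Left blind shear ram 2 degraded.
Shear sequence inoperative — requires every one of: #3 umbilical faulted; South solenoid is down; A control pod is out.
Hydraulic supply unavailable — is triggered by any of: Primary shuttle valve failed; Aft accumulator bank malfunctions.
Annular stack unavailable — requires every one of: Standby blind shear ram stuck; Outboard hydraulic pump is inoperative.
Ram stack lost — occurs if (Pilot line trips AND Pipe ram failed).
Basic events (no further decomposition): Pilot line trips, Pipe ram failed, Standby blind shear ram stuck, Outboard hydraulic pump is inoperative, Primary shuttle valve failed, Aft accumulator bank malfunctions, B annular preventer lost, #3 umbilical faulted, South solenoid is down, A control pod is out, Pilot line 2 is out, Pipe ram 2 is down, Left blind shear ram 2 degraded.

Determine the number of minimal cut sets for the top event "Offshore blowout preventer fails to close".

Ram stack lost [AND]: one cut set from each child combined → 1 × 1 = 1 cut set(s).
Annular stack unavailable [AND]: one cut set from each child combined → 1 × 1 = 1 cut set(s).
Hydraulic supply unavailable [OR]: union of children's cut sets → 2 cut set(s).
Shear sequence inoperative [AND]: one cut set from each child combined → 1 × 1 × 1 = 1 cut set(s).
Control pod fails [AND]: one cut set from each child combined → 1 × 1 × 1 = 1 cut set(s).
Backup path inoperative [AND]: one cut set from each child combined → 2 × 1 × 1 × 1 = 2 cut set(s).
Ram stack 2 down [OR]: union of children's cut sets → 3 cut set(s).
Offshore blowout preventer fails to close [AND]: one cut set from each child combined → 1 × 3 = 3 cut set(s).
Minimal cut sets: {Outboard hydraulic pump is inoperative, Pilot line trips, Pipe ram failed, Standby blind shear ram stuck}; {#3 umbilical faulted, A control pod is out, B annular preventer lost, Left blind shear ram 2 degraded, Pilot line 2 is out, Pilot line trips, Pipe ram 2 is down, Pipe ram failed, Primary shuttle valve failed, South solenoid is down}; {#3 umbilical faulted, A control pod is out, Aft accumulator bank malfunctions, B annular preventer lost, Left blind shear ram 2 degraded, Pilot line 2 is out, Pilot line trips, Pipe ram 2 is down, Pipe ram failed, South solenoid is down}.

3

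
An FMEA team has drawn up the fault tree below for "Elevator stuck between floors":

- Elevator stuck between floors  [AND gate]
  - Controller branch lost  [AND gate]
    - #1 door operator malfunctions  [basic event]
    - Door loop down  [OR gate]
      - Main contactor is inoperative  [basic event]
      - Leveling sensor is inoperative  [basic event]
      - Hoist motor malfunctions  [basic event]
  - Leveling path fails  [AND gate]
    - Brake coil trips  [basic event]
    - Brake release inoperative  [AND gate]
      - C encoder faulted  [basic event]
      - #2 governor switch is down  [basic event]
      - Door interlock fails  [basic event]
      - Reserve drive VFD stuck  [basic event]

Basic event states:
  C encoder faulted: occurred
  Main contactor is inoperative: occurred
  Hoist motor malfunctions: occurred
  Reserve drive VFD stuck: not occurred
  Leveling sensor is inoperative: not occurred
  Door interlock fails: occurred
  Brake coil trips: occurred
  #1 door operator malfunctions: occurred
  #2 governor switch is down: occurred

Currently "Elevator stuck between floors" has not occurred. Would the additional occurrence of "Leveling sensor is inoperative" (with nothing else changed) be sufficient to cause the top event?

No

Counterfactual: set "Leveling sensor is inoperative" to occurred.
Door loop down [OR]: Main contactor is inoperative=occurs, Leveling sensor is inoperative=occurs, Hoist motor malfunctions=occurs → at least one input occurs → occurs.
Controller branch lost [AND]: #1 door operator malfunctions=occurs, Door loop down=occurs → all inputs occur → occurs.
Brake release inoperative [AND]: C encoder faulted=occurs, #2 governor switch is down=occurs, Door interlock fails=occurs, Reserve drive VFD stuck=not → not all inputs occur → does not occur.
Leveling path fails [AND]: Brake coil trips=occurs, Brake release inoperative=not → not all inputs occur → does not occur.
Elevator stuck between floors [AND]: Controller branch lost=occurs, Leveling path fails=not → not all inputs occur → does not occur.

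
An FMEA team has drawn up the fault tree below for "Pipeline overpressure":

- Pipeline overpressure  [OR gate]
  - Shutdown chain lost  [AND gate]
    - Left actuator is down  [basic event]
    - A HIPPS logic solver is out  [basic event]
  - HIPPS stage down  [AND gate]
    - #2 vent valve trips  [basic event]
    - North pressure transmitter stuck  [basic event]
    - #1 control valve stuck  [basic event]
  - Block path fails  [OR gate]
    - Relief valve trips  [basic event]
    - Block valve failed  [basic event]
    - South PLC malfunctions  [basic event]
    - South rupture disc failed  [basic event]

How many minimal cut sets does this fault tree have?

6

Shutdown chain lost [AND]: one cut set from each child combined → 1 × 1 = 1 cut set(s).
HIPPS stage down [AND]: one cut set from each child combined → 1 × 1 × 1 = 1 cut set(s).
Block path fails [OR]: union of children's cut sets → 4 cut set(s).
Pipeline overpressure [OR]: union of children's cut sets → 6 cut set(s).
Minimal cut sets: {A HIPPS logic solver is out, Left actuator is down}; {#1 control valve stuck, #2 vent valve trips, North pressure transmitter stuck}; {Relief valve trips}; {Block valve failed}; {South PLC malfunctions}; {South rupture disc failed}.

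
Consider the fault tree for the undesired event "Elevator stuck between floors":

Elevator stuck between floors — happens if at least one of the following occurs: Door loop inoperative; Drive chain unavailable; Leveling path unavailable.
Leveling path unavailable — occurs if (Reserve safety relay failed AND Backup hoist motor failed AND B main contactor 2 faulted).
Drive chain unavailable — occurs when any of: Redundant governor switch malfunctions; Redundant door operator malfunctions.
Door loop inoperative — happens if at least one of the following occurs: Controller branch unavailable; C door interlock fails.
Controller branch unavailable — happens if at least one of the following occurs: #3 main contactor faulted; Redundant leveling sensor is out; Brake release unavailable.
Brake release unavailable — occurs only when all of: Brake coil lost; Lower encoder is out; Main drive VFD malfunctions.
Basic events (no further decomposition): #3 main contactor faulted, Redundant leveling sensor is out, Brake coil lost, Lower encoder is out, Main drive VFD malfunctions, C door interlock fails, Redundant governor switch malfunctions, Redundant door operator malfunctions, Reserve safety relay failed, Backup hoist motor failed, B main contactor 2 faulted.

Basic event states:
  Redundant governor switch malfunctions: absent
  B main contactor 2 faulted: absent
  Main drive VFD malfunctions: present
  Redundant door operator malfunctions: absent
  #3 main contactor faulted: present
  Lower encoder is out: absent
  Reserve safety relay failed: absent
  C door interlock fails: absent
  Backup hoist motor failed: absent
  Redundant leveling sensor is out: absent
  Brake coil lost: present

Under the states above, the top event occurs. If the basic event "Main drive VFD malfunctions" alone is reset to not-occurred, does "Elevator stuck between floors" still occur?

Yes

Counterfactual: set "Main drive VFD malfunctions" to not occurred.
Brake release unavailable [AND]: Brake coil lost=occurs, Lower encoder is out=not, Main drive VFD malfunctions=not → not all inputs occur → does not occur.
Controller branch unavailable [OR]: #3 main contactor faulted=occurs, Redundant leveling sensor is out=not, Brake release unavailable=not → at least one input occurs → occurs.
Door loop inoperative [OR]: Controller branch unavailable=occurs, C door interlock fails=not → at least one input occurs → occurs.
Drive chain unavailable [OR]: Redundant governor switch malfunctions=not, Redundant door operator malfunctions=not → no input occurs → does not occur.
Leveling path unavailable [AND]: Reserve safety relay failed=not, Backup hoist motor failed=not, B main contactor 2 faulted=not → not all inputs occur → does not occur.
Elevator stuck between floors [OR]: Door loop inoperative=occurs, Drive chain unavailable=not, Leveling path unavailable=not → at least one input occurs → occurs.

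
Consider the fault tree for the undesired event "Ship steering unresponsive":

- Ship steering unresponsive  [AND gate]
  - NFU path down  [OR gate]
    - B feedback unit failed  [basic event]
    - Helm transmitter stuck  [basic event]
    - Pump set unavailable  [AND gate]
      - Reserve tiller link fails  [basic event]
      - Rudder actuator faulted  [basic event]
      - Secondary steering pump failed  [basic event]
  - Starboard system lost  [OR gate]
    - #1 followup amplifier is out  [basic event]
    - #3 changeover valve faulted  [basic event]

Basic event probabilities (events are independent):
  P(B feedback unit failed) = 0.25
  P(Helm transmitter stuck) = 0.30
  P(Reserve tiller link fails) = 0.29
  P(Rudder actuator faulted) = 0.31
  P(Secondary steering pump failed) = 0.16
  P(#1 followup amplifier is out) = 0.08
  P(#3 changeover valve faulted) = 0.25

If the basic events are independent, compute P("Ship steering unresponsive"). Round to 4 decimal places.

P(Pump set unavailable) [AND] = 0.29 × 0.31 × 0.16 = 0.014384
P(NFU path down) [OR] = 1 − (1−0.25) × (1−0.30) × (1−0.014384) = 0.482552
P(Starboard system lost) [OR] = 1 − (1−0.08) × (1−0.25) = 0.310000
P(Ship steering unresponsive) [AND] = 0.482552 × 0.310000 = 0.149591
Rounded to 4 decimal places: P(Ship steering unresponsive) ≈ 0.1496.

0.1496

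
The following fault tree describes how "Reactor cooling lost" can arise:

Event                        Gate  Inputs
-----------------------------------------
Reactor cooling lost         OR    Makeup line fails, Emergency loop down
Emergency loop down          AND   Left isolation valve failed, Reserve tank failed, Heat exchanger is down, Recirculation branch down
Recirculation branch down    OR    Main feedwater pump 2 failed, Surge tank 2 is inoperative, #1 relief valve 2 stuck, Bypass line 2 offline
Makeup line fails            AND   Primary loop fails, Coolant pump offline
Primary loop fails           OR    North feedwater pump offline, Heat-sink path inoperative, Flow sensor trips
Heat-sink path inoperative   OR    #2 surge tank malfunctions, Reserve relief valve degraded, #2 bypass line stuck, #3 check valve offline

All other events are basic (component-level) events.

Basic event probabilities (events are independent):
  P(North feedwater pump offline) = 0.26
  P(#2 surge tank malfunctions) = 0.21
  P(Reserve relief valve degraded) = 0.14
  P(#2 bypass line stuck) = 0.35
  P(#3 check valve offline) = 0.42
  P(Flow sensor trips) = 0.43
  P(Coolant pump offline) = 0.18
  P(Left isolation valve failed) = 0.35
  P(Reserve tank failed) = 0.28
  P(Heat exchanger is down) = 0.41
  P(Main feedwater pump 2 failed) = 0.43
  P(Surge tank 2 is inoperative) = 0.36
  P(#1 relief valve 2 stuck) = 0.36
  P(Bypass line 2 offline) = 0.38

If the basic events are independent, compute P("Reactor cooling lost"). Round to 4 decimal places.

P(Heat-sink path inoperative) [OR] = 1 − (1−0.21) × (1−0.14) × (1−0.35) × (1−0.42) = 0.743866
P(Primary loop fails) [OR] = 1 − (1−0.26) × (1−0.743866) × (1−0.43) = 0.891963
P(Makeup line fails) [AND] = 0.891963 × 0.18 = 0.160553
P(Recirculation branch down) [OR] = 1 − (1−0.43) × (1−0.36) × (1−0.36) × (1−0.38) = 0.855247
P(Emergency loop down) [AND] = 0.35 × 0.28 × 0.41 × 0.855247 = 0.034364
P(Reactor cooling lost) [OR] = 1 − (1−0.160553) × (1−0.034364) = 0.189400
Rounded to 4 decimal places: P(Reactor cooling lost) ≈ 0.1894.

0.1894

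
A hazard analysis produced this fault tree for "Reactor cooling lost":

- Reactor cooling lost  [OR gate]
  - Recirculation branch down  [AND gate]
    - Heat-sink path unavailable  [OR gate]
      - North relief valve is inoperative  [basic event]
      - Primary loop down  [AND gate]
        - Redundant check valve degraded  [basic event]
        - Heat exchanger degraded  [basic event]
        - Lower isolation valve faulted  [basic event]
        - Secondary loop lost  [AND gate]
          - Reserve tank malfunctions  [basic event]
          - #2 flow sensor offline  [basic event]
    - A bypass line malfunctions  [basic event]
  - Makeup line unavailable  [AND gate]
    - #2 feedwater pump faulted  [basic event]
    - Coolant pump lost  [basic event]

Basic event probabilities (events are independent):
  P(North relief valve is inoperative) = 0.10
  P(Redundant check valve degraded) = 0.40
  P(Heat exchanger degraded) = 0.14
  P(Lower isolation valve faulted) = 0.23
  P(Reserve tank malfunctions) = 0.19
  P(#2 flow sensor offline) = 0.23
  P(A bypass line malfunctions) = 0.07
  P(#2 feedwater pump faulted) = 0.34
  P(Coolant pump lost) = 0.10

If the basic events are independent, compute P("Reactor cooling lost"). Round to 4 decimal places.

0.0408

P(Secondary loop lost) [AND] = 0.19 × 0.23 = 0.043700
P(Primary loop down) [AND] = 0.40 × 0.14 × 0.23 × 0.043700 = 0.000563
P(Heat-sink path unavailable) [OR] = 1 − (1−0.10) × (1−0.000563) = 0.100507
P(Recirculation branch down) [AND] = 0.100507 × 0.07 = 0.007035
P(Makeup line unavailable) [AND] = 0.34 × 0.10 = 0.034000
P(Reactor cooling lost) [OR] = 1 − (1−0.007035) × (1−0.034000) = 0.040796
Rounded to 4 decimal places: P(Reactor cooling lost) ≈ 0.0408.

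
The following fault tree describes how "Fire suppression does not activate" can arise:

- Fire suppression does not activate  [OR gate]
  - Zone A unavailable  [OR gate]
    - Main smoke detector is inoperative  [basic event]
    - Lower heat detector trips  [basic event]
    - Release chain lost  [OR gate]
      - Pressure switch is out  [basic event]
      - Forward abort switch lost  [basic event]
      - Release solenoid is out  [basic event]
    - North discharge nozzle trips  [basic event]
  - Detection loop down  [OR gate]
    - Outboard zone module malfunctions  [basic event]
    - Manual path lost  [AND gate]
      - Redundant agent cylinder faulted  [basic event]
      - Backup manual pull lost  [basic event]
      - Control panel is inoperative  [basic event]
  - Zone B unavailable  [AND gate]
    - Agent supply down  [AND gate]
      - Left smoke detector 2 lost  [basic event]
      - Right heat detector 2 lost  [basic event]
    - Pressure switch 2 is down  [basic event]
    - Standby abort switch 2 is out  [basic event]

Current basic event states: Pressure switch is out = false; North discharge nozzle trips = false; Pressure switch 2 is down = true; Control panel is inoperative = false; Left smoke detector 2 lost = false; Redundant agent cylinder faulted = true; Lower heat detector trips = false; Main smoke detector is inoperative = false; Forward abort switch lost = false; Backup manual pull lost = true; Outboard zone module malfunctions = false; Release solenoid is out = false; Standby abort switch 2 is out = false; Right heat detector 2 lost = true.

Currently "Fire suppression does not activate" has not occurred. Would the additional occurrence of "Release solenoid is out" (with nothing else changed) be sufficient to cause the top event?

Counterfactual: set "Release solenoid is out" to occurred.
Release chain lost [OR]: Pressure switch is out=not, Forward abort switch lost=not, Release solenoid is out=occurs → at least one input occurs → occurs.
Zone A unavailable [OR]: Main smoke detector is inoperative=not, Lower heat detector trips=not, Release chain lost=occurs, North discharge nozzle trips=not → at least one input occurs → occurs.
Manual path lost [AND]: Redundant agent cylinder faulted=occurs, Backup manual pull lost=occurs, Control panel is inoperative=not → not all inputs occur → does not occur.
Detection loop down [OR]: Outboard zone module malfunctions=not, Manual path lost=not → no input occurs → does not occur.
Agent supply down [AND]: Left smoke detector 2 lost=not, Right heat detector 2 lost=occurs → not all inputs occur → does not occur.
Zone B unavailable [AND]: Agent supply down=not, Pressure switch 2 is down=occurs, Standby abort switch 2 is out=not → not all inputs occur → does not occur.
Fire suppression does not activate [OR]: Zone A unavailable=occurs, Detection loop down=not, Zone B unavailable=not → at least one input occurs → occurs.

Yes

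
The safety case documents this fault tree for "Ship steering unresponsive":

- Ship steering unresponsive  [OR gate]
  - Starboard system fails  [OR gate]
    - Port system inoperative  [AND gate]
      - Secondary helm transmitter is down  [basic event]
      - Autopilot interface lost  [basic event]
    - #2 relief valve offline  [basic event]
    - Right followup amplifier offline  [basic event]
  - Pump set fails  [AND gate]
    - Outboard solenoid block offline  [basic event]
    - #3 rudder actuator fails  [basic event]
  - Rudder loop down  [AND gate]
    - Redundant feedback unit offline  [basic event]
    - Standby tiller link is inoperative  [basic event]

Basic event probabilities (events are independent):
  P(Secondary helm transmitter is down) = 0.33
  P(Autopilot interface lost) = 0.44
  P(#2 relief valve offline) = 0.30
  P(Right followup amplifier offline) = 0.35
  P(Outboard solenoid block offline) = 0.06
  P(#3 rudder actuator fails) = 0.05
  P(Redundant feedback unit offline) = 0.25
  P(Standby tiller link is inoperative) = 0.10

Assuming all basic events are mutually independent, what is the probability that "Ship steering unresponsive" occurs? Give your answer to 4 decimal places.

0.6219

P(Port system inoperative) [AND] = 0.33 × 0.44 = 0.145200
P(Starboard system fails) [OR] = 1 − (1−0.145200) × (1−0.30) × (1−0.35) = 0.611066
P(Pump set fails) [AND] = 0.06 × 0.05 = 0.003000
P(Rudder loop down) [AND] = 0.25 × 0.10 = 0.025000
P(Ship steering unresponsive) [OR] = 1 − (1−0.611066) × (1−0.003000) × (1−0.025000) = 0.621927
Rounded to 4 decimal places: P(Ship steering unresponsive) ≈ 0.6219.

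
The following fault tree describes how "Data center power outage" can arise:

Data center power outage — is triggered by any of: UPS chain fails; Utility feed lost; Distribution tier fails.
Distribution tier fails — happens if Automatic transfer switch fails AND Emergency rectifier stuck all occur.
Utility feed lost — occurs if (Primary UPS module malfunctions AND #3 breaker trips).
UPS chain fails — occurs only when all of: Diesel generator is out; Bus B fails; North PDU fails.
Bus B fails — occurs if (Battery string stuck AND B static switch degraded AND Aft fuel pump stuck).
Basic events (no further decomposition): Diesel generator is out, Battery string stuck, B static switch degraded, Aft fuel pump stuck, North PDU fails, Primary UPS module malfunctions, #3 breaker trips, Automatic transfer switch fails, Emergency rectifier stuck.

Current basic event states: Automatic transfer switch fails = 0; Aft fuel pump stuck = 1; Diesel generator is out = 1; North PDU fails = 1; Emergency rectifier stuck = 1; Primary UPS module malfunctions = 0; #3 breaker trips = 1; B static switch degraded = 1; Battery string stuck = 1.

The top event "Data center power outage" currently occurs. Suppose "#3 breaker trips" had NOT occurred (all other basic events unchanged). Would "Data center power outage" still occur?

Yes

Counterfactual: set "#3 breaker trips" to not occurred.
Bus B fails [AND]: Battery string stuck=occurs, B static switch degraded=occurs, Aft fuel pump stuck=occurs → all inputs occur → occurs.
UPS chain fails [AND]: Diesel generator is out=occurs, Bus B fails=occurs, North PDU fails=occurs → all inputs occur → occurs.
Utility feed lost [AND]: Primary UPS module malfunctions=not, #3 breaker trips=not → not all inputs occur → does not occur.
Distribution tier fails [AND]: Automatic transfer switch fails=not, Emergency rectifier stuck=occurs → not all inputs occur → does not occur.
Data center power outage [OR]: UPS chain fails=occurs, Utility feed lost=not, Distribution tier fails=not → at least one input occurs → occurs.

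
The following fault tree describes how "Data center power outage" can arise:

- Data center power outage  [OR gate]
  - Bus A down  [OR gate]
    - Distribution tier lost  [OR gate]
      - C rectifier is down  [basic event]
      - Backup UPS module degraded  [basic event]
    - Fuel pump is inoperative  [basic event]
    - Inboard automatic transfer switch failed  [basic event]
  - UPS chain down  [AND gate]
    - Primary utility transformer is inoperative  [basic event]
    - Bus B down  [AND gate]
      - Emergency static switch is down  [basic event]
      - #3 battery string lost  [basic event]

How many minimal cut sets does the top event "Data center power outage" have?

Distribution tier lost [OR]: union of children's cut sets → 2 cut set(s).
Bus A down [OR]: union of children's cut sets → 4 cut set(s).
Bus B down [AND]: one cut set from each child combined → 1 × 1 = 1 cut set(s).
UPS chain down [AND]: one cut set from each child combined → 1 × 1 = 1 cut set(s).
Data center power outage [OR]: union of children's cut sets → 5 cut set(s).
Minimal cut sets: {C rectifier is down}; {Backup UPS module degraded}; {Fuel pump is inoperative}; {Inboard automatic transfer switch failed}; {#3 battery string lost, Emergency static switch is down, Primary utility transformer is inoperative}.

5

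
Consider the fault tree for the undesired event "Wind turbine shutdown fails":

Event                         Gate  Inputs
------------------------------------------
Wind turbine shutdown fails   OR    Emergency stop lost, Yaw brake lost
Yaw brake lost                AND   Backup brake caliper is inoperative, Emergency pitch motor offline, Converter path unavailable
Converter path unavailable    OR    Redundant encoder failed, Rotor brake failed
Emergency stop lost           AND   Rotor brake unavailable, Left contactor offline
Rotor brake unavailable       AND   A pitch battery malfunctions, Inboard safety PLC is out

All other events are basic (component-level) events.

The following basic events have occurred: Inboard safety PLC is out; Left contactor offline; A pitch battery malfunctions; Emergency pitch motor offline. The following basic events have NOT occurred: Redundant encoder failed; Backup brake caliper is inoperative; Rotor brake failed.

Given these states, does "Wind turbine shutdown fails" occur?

Yes

Rotor brake unavailable [AND]: A pitch battery malfunctions=occurs, Inboard safety PLC is out=occurs → all inputs occur → occurs.
Emergency stop lost [AND]: Rotor brake unavailable=occurs, Left contactor offline=occurs → all inputs occur → occurs.
Converter path unavailable [OR]: Redundant encoder failed=not, Rotor brake failed=not → no input occurs → does not occur.
Yaw brake lost [AND]: Backup brake caliper is inoperative=not, Emergency pitch motor offline=occurs, Converter path unavailable=not → not all inputs occur → does not occur.
Wind turbine shutdown fails [OR]: Emergency stop lost=occurs, Yaw brake lost=not → at least one input occurs → occurs.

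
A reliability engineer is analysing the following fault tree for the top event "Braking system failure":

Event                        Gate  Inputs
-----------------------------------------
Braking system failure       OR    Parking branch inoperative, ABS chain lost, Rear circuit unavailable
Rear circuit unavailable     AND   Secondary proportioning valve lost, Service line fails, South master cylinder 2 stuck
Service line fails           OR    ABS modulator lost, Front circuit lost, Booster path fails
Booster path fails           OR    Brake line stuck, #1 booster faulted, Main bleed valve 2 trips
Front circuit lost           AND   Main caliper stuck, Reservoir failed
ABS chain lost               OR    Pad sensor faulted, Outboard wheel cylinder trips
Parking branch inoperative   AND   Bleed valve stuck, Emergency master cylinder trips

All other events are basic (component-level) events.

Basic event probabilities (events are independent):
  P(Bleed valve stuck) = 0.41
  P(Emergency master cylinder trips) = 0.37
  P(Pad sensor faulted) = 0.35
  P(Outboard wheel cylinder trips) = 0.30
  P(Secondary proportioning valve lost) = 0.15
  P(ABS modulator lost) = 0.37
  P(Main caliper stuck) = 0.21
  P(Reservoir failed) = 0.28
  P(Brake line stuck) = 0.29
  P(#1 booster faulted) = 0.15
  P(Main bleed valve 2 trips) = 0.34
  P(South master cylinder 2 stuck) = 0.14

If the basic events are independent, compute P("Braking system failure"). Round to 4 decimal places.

P(Parking branch inoperative) [AND] = 0.41 × 0.37 = 0.151700
P(ABS chain lost) [OR] = 1 − (1−0.35) × (1−0.30) = 0.545000
P(Front circuit lost) [AND] = 0.21 × 0.28 = 0.058800
P(Booster path fails) [OR] = 1 − (1−0.29) × (1−0.15) × (1−0.34) = 0.601690
P(Service line fails) [OR] = 1 − (1−0.37) × (1−0.058800) × (1−0.601690) = 0.763820
P(Rear circuit unavailable) [AND] = 0.15 × 0.763820 × 0.14 = 0.016040
P(Braking system failure) [OR] = 1 − (1−0.151700) × (1−0.545000) × (1−0.016040) = 0.620215
Rounded to 4 decimal places: P(Braking system failure) ≈ 0.6202.

0.6202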